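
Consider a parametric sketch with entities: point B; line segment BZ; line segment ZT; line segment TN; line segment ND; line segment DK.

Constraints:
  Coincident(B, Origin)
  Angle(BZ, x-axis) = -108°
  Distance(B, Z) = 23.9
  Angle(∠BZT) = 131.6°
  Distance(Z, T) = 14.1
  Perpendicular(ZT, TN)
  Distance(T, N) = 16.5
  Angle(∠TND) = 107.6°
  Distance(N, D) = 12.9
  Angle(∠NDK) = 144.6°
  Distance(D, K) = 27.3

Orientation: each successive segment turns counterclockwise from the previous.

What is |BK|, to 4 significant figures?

10.15

∠TND = 107.6° gives ND at 102.8° from the x-axis; with |ND| = 12.9, D = (11.12, -13.96). ∠NDK = 144.6° gives DK at 138.2° from the x-axis; with |DK| = 27.3, K = (-9.228, 4.234). Then |BK| = |K − B| = 10.15.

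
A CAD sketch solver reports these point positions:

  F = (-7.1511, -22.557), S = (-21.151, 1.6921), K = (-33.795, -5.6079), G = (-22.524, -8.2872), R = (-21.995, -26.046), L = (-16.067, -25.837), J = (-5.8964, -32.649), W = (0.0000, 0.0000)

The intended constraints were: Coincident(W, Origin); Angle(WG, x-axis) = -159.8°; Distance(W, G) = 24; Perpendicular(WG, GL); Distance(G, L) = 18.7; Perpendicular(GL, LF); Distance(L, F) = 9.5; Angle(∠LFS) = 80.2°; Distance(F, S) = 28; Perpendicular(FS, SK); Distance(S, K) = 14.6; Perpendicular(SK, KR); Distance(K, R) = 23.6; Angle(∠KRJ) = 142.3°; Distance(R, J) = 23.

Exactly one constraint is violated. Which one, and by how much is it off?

Distance(R, J) = 23 — off by 5.60.

W = (0.00, 0.00) ✓; WG at -159.8° ✓; |WG| = 24.00 ✓; ∠(WG, GL) = 90.00° ✓; |GL| = 18.70 ✓; ∠(GL, LF) = 90.00° ✓; |LF| = 9.500 ✓; ∠LFS = 80.20° ✓; |FS| = 28.00 ✓; ∠(FS, SK) = 90.00° ✓; |SK| = 14.60 ✓; ∠(SK, KR) = 90.00° ✓; |KR| = 23.60 ✓; ∠KRJ = 142.3° ✓; |RJ| = 17.40 ✗.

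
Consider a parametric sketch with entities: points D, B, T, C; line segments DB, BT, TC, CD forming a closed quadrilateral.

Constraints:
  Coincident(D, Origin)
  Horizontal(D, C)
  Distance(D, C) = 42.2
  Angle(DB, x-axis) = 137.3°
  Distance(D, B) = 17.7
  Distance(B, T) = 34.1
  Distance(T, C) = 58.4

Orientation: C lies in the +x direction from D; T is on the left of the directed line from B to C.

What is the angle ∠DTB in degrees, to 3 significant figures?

23.5°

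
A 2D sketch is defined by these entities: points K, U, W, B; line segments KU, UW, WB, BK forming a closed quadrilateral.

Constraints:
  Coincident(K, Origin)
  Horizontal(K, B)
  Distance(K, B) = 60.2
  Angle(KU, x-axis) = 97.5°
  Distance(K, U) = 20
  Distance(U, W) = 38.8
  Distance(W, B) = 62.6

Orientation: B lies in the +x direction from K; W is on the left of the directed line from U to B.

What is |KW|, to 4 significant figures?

54.42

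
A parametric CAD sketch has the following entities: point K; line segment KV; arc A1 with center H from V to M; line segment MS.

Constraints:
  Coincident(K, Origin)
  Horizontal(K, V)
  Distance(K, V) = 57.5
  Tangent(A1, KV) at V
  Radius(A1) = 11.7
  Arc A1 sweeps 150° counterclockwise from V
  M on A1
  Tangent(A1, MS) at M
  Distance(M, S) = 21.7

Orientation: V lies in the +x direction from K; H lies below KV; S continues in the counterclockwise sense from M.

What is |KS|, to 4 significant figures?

77.66

K is at the origin; KV is horizontal with |KV| = 57.5 and V on the +x side, so V = (57.50, 0.000). Tangency of A1 to KV means the radius HV is perpendicular to KV, so H = V + (0, -11.7) = (57.50, -11.70). On A1, V sits at bearing 90° from H; a 150° counterclockwise sweep puts M at bearing 240°, so M = H + 11.7·(cos 240°, sin 240°) = (51.65, -21.83). Since A1 is tangent to MS there, HM ⟂ MS, so MS runs along (−sin 240°, cos 240°); with |MS| = 21.7, S = (70.44, -32.68). Then |KS| = |S − K| = 77.66.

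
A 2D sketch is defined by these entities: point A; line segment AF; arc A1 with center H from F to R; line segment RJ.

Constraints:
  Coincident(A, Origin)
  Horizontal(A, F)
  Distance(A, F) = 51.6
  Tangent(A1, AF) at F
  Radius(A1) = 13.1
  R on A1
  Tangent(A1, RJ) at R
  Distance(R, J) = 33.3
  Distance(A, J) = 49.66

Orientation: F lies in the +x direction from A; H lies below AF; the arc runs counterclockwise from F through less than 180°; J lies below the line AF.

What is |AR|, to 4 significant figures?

40.18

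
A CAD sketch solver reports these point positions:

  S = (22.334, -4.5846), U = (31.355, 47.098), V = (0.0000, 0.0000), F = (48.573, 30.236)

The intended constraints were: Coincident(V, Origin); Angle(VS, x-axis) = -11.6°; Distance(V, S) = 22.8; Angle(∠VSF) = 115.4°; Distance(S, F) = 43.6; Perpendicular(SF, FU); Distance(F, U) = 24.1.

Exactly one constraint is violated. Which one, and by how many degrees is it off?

Perpendicular(SF, FU) — off by 7.40°.

V = (0.00, 0.00) ✓; VS at -11.60° ✓; |VS| = 22.80 ✓; ∠VSF = 115.4° ✓; |SF| = 43.60 ✓; ∠(SF, FU) = 82.60° ✗; |FU| = 24.10 ✓.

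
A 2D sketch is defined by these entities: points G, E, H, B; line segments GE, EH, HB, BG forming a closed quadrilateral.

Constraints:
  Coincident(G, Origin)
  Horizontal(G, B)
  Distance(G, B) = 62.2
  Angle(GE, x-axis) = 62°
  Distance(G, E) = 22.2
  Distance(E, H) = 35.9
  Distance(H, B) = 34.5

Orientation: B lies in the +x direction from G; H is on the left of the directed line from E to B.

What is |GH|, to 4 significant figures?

53.85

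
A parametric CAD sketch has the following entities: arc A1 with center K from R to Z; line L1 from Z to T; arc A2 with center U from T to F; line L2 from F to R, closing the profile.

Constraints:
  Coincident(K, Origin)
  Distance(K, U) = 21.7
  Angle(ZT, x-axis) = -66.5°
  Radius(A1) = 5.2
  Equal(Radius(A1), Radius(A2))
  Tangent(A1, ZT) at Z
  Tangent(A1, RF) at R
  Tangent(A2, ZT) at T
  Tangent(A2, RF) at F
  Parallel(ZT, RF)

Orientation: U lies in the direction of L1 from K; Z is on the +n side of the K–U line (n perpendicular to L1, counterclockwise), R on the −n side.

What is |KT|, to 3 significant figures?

22.3

The slot axis is L1's direction at -66.5°, so u = (cos -66.5°, sin -66.5°) = (0.399, -0.917) and n = (−sin -66.5°, cos -66.5°) = (0.917, 0.399). K is at the origin and U lies 21.7 along u from K, so U = 21.7·u = (8.65, -19.9). Tangency of A1 to both parallel lines with radius 5.2 puts Z and R at K ± 5.2·n: Z = (4.77, 2.07), R = (-4.77, -2.07). Equal radii place T and F the same way about U: T = U + 5.2·n = (13.4, -17.8), F = U − 5.2·n = (3.88, -22.0). Then |KT| = |T − K| = 22.3.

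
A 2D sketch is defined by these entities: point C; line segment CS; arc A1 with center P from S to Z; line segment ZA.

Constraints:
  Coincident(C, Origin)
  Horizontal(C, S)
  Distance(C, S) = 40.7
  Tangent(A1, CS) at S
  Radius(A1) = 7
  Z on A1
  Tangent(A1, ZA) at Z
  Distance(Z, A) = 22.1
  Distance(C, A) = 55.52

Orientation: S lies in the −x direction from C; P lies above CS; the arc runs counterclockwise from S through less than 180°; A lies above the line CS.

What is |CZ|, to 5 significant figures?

36.547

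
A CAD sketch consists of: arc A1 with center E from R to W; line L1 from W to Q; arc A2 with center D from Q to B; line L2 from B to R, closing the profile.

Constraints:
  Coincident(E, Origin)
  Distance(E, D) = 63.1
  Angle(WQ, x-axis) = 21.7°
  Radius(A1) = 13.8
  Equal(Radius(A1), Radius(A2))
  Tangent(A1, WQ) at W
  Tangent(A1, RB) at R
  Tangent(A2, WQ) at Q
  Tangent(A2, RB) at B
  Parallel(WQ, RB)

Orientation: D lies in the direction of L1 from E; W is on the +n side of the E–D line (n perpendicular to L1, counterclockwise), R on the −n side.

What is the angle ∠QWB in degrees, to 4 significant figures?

23.62°

Tangency of A1 to both parallel lines with radius 13.8 puts W and R at E ± 13.8·n: W = (-5.103, 12.82), R = (5.103, -12.82). Equal radii place Q and B the same way about D: Q = D + 13.8·n = (53.53, 36.15), B = D − 13.8·n = (63.73, 10.51). Then cos ∠QWB = WQ·WB / (|WQ||WB|), giving 23.62°.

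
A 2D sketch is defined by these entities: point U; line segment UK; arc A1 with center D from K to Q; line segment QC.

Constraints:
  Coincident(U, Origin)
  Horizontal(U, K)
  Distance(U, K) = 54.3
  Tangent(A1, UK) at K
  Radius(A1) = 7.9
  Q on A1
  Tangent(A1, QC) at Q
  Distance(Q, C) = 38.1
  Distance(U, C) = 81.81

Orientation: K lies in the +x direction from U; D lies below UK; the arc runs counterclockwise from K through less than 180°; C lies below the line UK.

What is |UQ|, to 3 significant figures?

49.3

Checks: U = (0.00, 0.00) ✓; |DQ| = 7.900 ✓; ∠(DQ, QC) = 90.00° ✓; |QC| = 38.10 ✓; |UC| = 81.81 ✓.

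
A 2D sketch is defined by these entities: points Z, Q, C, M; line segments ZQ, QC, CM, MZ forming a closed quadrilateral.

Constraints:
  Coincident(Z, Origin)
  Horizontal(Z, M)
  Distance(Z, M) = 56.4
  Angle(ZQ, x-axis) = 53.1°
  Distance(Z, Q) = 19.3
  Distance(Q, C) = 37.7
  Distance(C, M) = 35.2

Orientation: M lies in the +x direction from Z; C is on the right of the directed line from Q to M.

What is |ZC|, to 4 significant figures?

32.89

Z is at the origin; ZM is horizontal with |ZM| = 56.4 and M in +x, so M = (56.4, 0). ZQ runs at 53.1° with |ZQ| = 19.3, so Q = (11.59, 15.43). C is determined by |QC| = 37.7 and |CM| = 35.2 together: it lies at the intersection of circle(Q, 37.7) and circle(M, 35.2). With |QM| = 47.40, the foot of the radical line on QM is 25.62 from Q and the perpendicular offset is √(37.7² − 25.62²) = 27.66. Taking the right-of-QM solution: C = (26.81, -19.06).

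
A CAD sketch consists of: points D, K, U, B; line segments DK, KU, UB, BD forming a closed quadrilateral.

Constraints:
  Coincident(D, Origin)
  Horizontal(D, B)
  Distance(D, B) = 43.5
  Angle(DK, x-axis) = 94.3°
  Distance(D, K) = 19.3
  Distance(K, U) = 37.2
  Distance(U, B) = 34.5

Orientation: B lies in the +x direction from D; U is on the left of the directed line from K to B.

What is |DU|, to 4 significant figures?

46.71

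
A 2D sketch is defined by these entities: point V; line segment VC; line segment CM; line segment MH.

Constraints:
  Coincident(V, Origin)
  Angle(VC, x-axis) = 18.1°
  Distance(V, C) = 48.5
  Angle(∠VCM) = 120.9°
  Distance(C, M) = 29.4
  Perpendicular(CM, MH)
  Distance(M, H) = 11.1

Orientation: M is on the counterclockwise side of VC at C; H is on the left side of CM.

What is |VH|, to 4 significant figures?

62.29

∠VCM = 120.9°, so CM runs at 18.1° + (180° − 120.9°) = 77.20° from the x-axis; with |CM| = 29.4, M = C + 29.4·(cos 77.20°, sin 77.20°) = (52.61, 43.74). CM is perpendicular to MH; with |MH| = 11.1 on the left of CM, H = M + 11.1·(-0.9751, 0.2215) = (41.79, 46.20). Then |VH| = |H − V| = 62.29.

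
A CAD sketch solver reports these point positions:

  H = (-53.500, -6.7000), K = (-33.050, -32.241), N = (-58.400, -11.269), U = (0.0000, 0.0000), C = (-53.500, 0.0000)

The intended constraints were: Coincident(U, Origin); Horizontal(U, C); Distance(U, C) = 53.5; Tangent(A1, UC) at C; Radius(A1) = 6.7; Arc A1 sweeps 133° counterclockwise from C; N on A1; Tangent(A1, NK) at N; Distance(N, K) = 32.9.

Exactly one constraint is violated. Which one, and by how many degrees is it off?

Tangent(A1, NK) at N — off by 7.40°.

U = (0.00, 0.00) ✓; U.y = 0.00, C.y = 0.00 ✓; |UC| = 53.50 ✓; ∠(HC, CU) = 90.00° ✓; |HC| = 6.700 ✓; bearing(H→N) − bearing(H→C) = 133.0° ✓; |HN| = 6.700 ✓; ∠(HN, NK) = 82.60° ✗; |NK| = 32.90 ✓.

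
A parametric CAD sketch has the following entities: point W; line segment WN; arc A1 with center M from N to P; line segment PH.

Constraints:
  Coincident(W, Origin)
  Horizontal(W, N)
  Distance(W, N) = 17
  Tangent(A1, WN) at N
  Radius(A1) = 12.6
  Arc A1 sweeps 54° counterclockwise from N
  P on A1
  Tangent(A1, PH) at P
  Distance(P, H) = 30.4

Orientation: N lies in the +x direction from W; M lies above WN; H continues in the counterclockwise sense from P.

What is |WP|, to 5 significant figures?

27.685

W is at the origin; W and N share the same y with |WN| = 17.0 and N on the +x side, so N = (17.000, 0.0000). Since A1 is tangent to WN there, MN ⟂ WN, so M = N + (0, 12.6) = (17.000, 12.600). On A1, N sits at bearing -90° from M; a 54° counterclockwise sweep puts P at bearing -36°, so P = M + 12.6·(cos -36°, sin -36°) = (27.194, 5.1939). Then |WP| = |P − W| = 27.685.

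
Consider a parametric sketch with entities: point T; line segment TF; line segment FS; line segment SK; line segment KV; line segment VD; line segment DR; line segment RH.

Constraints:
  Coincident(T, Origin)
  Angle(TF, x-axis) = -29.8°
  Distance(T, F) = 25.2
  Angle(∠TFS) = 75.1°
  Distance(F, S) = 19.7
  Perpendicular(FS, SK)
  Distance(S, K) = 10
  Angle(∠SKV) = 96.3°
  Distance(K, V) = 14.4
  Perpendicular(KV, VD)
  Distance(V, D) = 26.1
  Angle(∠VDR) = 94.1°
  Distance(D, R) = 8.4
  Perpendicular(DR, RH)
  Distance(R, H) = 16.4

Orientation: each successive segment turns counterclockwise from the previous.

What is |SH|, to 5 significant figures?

5.9599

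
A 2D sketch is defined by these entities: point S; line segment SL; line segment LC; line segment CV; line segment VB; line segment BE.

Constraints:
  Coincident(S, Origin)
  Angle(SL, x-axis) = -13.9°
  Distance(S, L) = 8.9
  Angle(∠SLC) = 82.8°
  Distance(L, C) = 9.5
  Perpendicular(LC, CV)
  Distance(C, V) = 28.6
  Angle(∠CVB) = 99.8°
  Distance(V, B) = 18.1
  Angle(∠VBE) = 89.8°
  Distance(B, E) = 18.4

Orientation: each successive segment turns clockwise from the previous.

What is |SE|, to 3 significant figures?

13.4

S is at the origin; SL runs at -13.9° with length 8.9, so L = (8.64, -2.14). ∠SLC = 82.8° gives LC at -111° from the x-axis; with |LC| = 9.5, C = (5.22, -11.0). LC is perpendicular to CV, so CV runs at 159°; with |CV| = 28.6, V = (-21.5, -0.705). ∠CVB = 99.8° gives VB at 78.7° from the x-axis; with |VB| = 18.1, B = (-17.9, 17.0). ∠VBE = 89.8° gives BE at -11.5° from the x-axis; with |BE| = 18.4, E = (0.114, 13.4). Then |SE| = |E − S| = 13.4.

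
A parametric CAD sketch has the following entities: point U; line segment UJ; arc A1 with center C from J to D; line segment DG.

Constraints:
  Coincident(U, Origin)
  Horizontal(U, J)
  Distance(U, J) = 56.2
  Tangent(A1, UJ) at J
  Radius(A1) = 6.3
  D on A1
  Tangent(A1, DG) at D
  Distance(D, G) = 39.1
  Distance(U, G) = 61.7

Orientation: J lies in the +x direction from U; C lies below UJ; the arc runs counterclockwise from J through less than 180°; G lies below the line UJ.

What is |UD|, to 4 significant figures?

50.26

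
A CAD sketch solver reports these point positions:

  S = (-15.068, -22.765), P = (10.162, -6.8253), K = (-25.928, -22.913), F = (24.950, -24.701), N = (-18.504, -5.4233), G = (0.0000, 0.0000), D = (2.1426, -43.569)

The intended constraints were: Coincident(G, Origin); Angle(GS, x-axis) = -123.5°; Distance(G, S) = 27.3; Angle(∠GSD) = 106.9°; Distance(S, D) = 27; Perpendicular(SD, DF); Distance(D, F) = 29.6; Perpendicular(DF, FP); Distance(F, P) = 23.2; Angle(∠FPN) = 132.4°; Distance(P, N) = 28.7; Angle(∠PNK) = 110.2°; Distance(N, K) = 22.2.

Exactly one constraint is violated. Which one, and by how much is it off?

Distance(N, K) = 22.2 — off by 3.20.

G = (0.00, 0.00) ✓; GS at -123.5° ✓; |GS| = 27.30 ✓; ∠GSD = 106.9° ✓; |SD| = 27.00 ✓; ∠(SD, DF) = 90.00° ✓; |DF| = 29.60 ✓; ∠(DF, FP) = 90.00° ✓; |FP| = 23.20 ✓; ∠FPN = 132.4° ✓; |PN| = 28.70 ✓; ∠PNK = 110.2° ✓; |NK| = 19.00 ✗.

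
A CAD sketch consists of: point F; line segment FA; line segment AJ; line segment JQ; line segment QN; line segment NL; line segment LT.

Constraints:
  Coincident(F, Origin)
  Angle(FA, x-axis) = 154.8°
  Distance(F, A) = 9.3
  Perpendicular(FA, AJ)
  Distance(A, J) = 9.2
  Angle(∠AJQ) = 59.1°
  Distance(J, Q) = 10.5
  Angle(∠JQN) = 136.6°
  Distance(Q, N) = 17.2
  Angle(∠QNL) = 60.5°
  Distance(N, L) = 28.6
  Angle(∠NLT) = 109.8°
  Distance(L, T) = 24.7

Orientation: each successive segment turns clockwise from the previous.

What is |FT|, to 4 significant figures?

31.98

F is at the origin; FA runs at 154.8° with length 9.3, so A = (-8.415, 3.960). FA is perpendicular to AJ, so AJ runs at 64.80°; with |AJ| = 9.2, J = (-4.498, 12.28). ∠AJQ = 59.1° gives JQ at -56.10° from the x-axis; with |JQ| = 10.5, Q = (1.359, 3.569). ∠JQN = 136.6° gives QN at -99.50° from the x-axis; with |QN| = 17.2, N = (-1.480, -13.40). ∠QNL = 60.5° gives NL at 141.0° from the x-axis; with |NL| = 28.6, L = (-23.71, 4.603). ∠NLT = 109.8° gives LT at 70.80° from the x-axis; with |LT| = 24.7, T = (-15.58, 27.93). Then |FT| = |T − F| = 31.98.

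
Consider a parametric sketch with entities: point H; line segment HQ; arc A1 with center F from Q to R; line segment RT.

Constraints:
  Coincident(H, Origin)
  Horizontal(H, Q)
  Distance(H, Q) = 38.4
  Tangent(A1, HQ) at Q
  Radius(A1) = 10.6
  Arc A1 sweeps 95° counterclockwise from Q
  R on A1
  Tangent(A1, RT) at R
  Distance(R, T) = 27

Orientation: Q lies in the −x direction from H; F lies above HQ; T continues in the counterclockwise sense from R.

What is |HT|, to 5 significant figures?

48.865

H is at the origin; HQ is horizontal with |HQ| = 38.4 and Q on the −x side, so Q = (-38.400, 0.0000). A1 meets HQ tangentially, so FQ is at right angles to HQ, so F = Q + (0, 10.6) = (-38.400, 10.600). On A1, Q sits at bearing -90° from F; a 95° counterclockwise sweep puts R at bearing 5°, so R = F + 10.6·(cos 5°, sin 5°) = (-27.840, 11.524). A1 meets RT tangentially, so FR is at right angles to RT, so RT runs along (−sin 5°, cos 5°); with |RT| = 27.0, T = (-30.194, 38.421). Then |HT| = |T − H| = 48.865.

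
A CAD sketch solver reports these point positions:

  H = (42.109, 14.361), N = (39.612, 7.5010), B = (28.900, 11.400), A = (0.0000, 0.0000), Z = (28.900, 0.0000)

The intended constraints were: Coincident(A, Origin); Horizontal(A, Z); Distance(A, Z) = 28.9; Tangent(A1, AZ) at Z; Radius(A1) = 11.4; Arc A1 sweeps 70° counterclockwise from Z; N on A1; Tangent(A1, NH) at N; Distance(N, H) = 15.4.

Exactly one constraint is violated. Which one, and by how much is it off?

Distance(N, H) = 15.4 — off by 8.10.

A = (0.00, 0.00) ✓; A.y = 0.00, Z.y = 0.00 ✓; |AZ| = 28.90 ✓; ∠(BZ, ZA) = 90.00° ✓; |BZ| = 11.40 ✓; bearing(B→N) − bearing(B→Z) = 70.00° ✓; |BN| = 11.40 ✓; ∠(BN, NH) = 90.00° ✓; |NH| = 7.300 ✗.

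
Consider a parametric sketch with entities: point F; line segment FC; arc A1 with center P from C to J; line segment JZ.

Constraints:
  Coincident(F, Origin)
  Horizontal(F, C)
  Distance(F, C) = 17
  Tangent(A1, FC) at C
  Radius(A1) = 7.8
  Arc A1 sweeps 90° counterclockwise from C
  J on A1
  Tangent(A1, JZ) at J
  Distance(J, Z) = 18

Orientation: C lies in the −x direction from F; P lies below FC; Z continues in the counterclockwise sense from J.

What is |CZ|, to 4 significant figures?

26.95

F is at the origin; FC is horizontal with |FC| = 17.0 and C on the −x side, so C = (-17.00, 0.000). The tangent condition forces PC to be normal to FC, so P = C + (0, -7.8) = (-17.00, -7.800). On A1, C sits at bearing 90° from P; a 90° counterclockwise sweep puts J at bearing 180°, so J = P + 7.8·(cos 180°, sin 180°) = (-24.80, -7.800). The tangent condition forces PJ to be normal to JZ, so JZ runs along (−sin 180°, cos 180°); with |JZ| = 18.0, Z = (-24.80, -25.80). Then |CZ| = |Z − C| = 26.95.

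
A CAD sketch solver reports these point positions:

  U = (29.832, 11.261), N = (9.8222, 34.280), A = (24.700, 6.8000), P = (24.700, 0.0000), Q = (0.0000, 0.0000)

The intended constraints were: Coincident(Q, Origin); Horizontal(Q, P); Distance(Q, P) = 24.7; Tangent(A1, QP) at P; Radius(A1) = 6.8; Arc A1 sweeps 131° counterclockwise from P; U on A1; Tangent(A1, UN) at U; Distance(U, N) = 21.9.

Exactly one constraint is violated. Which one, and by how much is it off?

Distance(U, N) = 21.9 — off by 8.60.

Q = (0.00, 0.00) ✓; Q.y = 0.00, P.y = 0.00 ✓; |QP| = 24.70 ✓; ∠(AP, PQ) = 90.00° ✓; |AP| = 6.800 ✓; bearing(A→U) − bearing(A→P) = 131.0° ✓; |AU| = 6.800 ✓; ∠(AU, UN) = 90.00° ✓; |UN| = 30.50 ✗.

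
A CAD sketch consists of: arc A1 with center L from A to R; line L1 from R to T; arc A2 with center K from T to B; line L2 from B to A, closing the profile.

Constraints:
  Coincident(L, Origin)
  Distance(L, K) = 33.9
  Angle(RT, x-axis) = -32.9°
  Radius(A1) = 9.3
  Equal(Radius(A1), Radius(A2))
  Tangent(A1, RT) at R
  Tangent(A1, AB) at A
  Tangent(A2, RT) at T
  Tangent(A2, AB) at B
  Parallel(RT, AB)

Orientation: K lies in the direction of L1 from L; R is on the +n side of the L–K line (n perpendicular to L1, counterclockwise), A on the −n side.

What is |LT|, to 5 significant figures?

35.153

The slot axis is L1's direction at -32.9°, so u = (cos -32.9°, sin -32.9°) = (0.83962, -0.54317) and n = (−sin -32.9°, cos -32.9°) = (0.54317, 0.83962). L is at the origin and K lies 33.9 along u from L, so K = 33.9·u = (28.463, -18.414). Tangency of A1 to both parallel lines with radius 9.3 puts R and A at L ± 9.3·n: R = (5.0515, 7.8085), A = (-5.0515, -7.8085). Equal radii place T and B the same way about K: T = K + 9.3·n = (33.515, -10.605), B = K − 9.3·n = (23.412, -26.222). Then |LT| = |T − L| = 35.153.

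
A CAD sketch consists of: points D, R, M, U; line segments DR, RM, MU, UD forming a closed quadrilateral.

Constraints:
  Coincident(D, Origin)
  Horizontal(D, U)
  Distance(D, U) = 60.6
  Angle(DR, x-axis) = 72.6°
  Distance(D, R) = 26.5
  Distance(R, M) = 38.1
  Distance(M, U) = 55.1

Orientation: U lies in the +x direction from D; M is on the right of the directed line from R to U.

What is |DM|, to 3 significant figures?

14.6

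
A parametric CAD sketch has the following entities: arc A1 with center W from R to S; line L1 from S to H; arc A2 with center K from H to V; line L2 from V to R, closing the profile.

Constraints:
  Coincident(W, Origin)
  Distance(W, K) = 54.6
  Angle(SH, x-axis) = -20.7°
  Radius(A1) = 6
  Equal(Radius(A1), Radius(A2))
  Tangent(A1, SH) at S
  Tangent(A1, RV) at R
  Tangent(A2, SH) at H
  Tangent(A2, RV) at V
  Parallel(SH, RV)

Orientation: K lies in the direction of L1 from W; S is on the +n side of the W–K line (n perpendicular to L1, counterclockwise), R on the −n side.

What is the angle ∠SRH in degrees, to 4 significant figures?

77.60°

The slot axis is L1's direction at -20.7°, so u = (cos -20.7°, sin -20.7°) = (0.9354, -0.3535) and n = (−sin -20.7°, cos -20.7°) = (0.3535, 0.9354). W is at the origin and K lies 54.6 along u from W, so K = 54.6·u = (51.08, -19.30). Tangency of A1 to both parallel lines with radius 6.0 puts S and R at W ± 6.0·n: S = (2.121, 5.613), R = (-2.121, -5.613). Equal radii place H and V the same way about K: H = K + 6.0·n = (53.20, -13.69), V = K − 6.0·n = (48.95, -24.91). Then cos ∠SRH = RS·RH / (|RS||RH|), giving 77.60°.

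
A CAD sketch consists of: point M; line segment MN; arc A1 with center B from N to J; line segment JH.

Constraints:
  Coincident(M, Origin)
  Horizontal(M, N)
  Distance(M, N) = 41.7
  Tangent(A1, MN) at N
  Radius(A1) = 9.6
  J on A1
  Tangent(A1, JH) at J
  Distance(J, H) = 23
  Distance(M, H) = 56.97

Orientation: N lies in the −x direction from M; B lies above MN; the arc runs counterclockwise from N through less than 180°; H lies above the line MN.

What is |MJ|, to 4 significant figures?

36.57

M is at the origin; M and N share the same y with |MN| = 41.7 and N on the −x side, so N = (-41.70, 0.000). Since A1 is tangent to MN there, BN ⟂ MN, so B = N + (0, 9.6) = (-41.70, 9.600). Since BJ ⟂ JH (tangency), |BH| = √(9.6² + 23.0²) = 24.92 regardless of where J sits on A1. So H lies on both circle(M, 56.97) and circle(B, 24.92); the above-MN intersection is H = (-45.54, 34.22). J is the foot of the tangent from H: J = (-33.52, 14.62).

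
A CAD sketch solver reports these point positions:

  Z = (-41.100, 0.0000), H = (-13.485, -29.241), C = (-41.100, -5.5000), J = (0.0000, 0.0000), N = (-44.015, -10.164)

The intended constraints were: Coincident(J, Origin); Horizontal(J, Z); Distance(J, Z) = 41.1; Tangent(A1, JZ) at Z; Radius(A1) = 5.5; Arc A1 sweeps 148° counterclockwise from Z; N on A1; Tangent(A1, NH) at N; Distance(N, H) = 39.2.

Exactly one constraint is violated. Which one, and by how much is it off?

Distance(N, H) = 39.2 — off by 3.20.

J = (0.00, 0.00) ✓; J.y = 0.00, Z.y = 0.00 ✓; |JZ| = 41.10 ✓; ∠(CZ, ZJ) = 90.00° ✓; |CZ| = 5.500 ✓; bearing(C→N) − bearing(C→Z) = 148.0° ✓; |CN| = 5.500 ✓; ∠(CN, NH) = 89.99° ✓; |NH| = 36.00 ✗.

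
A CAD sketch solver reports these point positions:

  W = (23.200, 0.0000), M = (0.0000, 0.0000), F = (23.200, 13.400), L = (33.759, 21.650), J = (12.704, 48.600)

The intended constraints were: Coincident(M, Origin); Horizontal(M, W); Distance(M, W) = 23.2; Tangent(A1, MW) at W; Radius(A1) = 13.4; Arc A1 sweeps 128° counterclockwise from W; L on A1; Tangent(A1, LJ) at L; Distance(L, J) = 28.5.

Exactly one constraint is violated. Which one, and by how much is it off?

Distance(L, J) = 28.5 — off by 5.70.

M = (0.00, 0.00) ✓; M.y = 0.00, W.y = 0.00 ✓; |MW| = 23.20 ✓; ∠(FW, WM) = 90.00° ✓; |FW| = 13.40 ✓; bearing(F→L) − bearing(F→W) = 128.0° ✓; |FL| = 13.40 ✓; ∠(FL, LJ) = 90.00° ✓; |LJ| = 34.20 ✗.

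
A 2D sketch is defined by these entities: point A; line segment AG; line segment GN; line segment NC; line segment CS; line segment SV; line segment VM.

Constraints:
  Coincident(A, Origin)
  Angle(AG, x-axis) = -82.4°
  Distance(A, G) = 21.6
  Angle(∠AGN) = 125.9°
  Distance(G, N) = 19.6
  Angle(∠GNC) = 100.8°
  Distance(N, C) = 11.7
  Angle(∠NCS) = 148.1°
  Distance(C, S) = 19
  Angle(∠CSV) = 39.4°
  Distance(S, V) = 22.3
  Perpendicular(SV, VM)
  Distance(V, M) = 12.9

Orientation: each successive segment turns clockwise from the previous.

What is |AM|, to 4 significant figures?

35.53

A is at the origin; AG runs at -82.4° with length 21.6, so G = (2.857, -21.41). ∠AGN = 125.9° gives GN at -136.5° from the x-axis; with |GN| = 19.6, N = (-11.36, -34.90). ∠GNC = 100.8° gives NC at 144.3° from the x-axis; with |NC| = 11.7, C = (-20.86, -28.07). ∠NCS = 148.1° gives CS at 112.4° from the x-axis; with |CS| = 19.0, S = (-28.10, -10.51). ∠CSV = 39.4° gives SV at -28.20° from the x-axis; with |SV| = 22.3, V = (-8.449, -21.05). SV ⟂ VM, so VM runs at -118.2°; with |VM| = 12.9, M = (-14.55, -32.41). Then |AM| = |M − A| = 35.53.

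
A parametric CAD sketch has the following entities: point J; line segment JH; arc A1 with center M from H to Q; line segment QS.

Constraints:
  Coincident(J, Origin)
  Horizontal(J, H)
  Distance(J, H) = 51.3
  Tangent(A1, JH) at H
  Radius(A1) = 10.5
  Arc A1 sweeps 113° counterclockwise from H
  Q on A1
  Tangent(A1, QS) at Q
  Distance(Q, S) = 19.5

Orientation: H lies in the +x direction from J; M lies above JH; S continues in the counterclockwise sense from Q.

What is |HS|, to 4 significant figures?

32.62

On A1, H sits at bearing -90° from M; a 113° counterclockwise sweep puts Q at bearing 23°, so Q = M + 10.5·(cos 23°, sin 23°) = (60.97, 14.60). A1 meets QS tangentially, so MQ is at right angles to QS, so QS runs along (−sin 23°, cos 23°); with |QS| = 19.5, S = (53.35, 32.55). Then |HS| = |S − H| = 32.62.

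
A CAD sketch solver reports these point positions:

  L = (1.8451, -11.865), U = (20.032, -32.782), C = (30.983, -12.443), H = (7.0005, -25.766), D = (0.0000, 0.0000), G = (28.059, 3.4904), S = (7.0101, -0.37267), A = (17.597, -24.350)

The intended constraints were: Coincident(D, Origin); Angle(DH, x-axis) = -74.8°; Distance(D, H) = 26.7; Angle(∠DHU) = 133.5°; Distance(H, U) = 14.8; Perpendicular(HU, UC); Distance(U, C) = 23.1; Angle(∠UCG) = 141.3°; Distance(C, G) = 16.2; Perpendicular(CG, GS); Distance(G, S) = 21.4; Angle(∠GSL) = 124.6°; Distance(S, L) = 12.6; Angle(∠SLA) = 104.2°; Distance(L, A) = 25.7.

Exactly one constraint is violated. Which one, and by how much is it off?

Distance(L, A) = 25.7 — off by 5.60.

D = (0.00, 0.00) ✓; DH at -74.80° ✓; |DH| = 26.70 ✓; ∠DHU = 133.5° ✓; |HU| = 14.80 ✓; ∠(HU, UC) = 90.00° ✓; |UC| = 23.10 ✓; ∠UCG = 141.3° ✓; |CG| = 16.20 ✓; ∠(CG, GS) = 90.00° ✓; |GS| = 21.40 ✓; ∠GSL = 124.6° ✓; |SL| = 12.60 ✓; ∠SLA = 104.2° ✓; |LA| = 20.10 ✗.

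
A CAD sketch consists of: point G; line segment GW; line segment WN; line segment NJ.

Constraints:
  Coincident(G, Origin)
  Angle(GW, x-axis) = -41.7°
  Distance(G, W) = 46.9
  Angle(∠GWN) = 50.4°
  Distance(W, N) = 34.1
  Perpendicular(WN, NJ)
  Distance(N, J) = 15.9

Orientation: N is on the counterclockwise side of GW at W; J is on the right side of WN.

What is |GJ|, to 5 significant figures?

52.207

∠GWN = 50.4°, so WN runs at -41.7° + (180° − 50.4°) = 87.900° from the x-axis; with |WN| = 34.1, N = W + 34.1·(cos 87.900°, sin 87.900°) = (36.267, 2.8778). The perpendicularity gives NJ at right angles to WN; with |NJ| = 15.9 on the right of WN, J = N + 15.9·(0.99933, -0.036644) = (52.156, 2.2952). Then |GJ| = |J − G| = 52.207.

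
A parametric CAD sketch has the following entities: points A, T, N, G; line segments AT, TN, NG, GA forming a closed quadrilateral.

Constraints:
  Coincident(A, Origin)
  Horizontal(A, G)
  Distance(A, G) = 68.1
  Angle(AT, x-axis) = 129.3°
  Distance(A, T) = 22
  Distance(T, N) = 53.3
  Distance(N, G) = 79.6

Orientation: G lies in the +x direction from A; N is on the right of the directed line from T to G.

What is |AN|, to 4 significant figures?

35.36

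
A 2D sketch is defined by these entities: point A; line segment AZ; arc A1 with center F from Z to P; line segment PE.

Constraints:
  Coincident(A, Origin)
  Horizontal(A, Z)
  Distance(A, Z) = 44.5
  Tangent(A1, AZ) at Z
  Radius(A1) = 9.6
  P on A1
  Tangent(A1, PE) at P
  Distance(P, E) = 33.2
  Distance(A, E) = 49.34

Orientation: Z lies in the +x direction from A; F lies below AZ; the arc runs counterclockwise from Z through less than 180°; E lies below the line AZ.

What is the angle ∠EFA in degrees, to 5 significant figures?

74.661°

Checks: |FP| = 9.600 ✓; ∠(FP, PE) = 90.00° ✓; |PE| = 33.20 ✓; |AE| = 49.34 ✓.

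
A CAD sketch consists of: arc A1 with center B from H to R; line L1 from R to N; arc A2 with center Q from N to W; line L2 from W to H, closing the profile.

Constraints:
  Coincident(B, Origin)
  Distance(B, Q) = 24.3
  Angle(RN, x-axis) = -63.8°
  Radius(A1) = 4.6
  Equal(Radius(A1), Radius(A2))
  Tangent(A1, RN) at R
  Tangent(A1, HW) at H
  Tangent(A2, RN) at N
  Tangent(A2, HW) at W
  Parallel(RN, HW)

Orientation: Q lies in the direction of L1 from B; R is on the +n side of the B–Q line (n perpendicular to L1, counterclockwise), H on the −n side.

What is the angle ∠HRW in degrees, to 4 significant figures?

69.26°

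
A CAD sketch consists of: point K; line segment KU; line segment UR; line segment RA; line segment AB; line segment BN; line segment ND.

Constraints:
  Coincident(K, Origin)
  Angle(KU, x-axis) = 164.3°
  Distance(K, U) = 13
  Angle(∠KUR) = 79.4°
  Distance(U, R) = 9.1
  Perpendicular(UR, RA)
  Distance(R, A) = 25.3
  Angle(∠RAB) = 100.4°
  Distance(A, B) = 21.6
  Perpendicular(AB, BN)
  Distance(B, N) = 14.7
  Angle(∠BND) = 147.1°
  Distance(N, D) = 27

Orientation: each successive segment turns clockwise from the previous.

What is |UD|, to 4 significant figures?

11.14

K is at the origin; KU runs at 164.3° with length 13.0, so U = (-12.51, 3.518). ∠KUR = 79.4° gives UR at 63.70° from the x-axis; with |UR| = 9.1, R = (-8.483, 11.68). UR ⟂ RA, so RA runs at -26.30°; with |RA| = 25.3, A = (14.20, 0.4661). ∠RAB = 100.4° gives AB at -105.9° from the x-axis; with |AB| = 21.6, B = (8.281, -20.31). AB ⟂ BN, so BN runs at 164.1°; with |BN| = 14.7, N = (-5.857, -16.28). ∠BND = 147.1° gives ND at 131.2° from the x-axis; with |ND| = 27.0, D = (-23.64, 4.035). Then |UD| = |D − U| = 11.14.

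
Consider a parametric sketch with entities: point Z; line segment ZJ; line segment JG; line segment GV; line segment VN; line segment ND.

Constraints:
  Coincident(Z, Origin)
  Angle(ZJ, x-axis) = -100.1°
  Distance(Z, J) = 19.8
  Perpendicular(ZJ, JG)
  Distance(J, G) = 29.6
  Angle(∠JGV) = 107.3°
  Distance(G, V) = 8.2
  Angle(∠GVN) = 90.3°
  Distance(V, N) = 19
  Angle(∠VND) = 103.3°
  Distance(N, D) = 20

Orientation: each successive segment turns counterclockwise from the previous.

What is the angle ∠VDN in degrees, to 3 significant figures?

37.2°

Z is at the origin; ZJ runs at -100.1° with length 19.8, so J = (-3.47, -19.5). ZJ ⟂ JG, so JG runs at -10.1°; with |JG| = 29.6, G = (25.7, -24.7). ∠JGV = 107.3° gives GV at 62.6° from the x-axis; with |GV| = 8.2, V = (29.4, -17.4). ∠GVN = 90.3° gives VN at 152° from the x-axis; with |VN| = 19.0, N = (12.6, -8.57). ∠VND = 103.3° gives ND at -131° from the x-axis; with |ND| = 20.0, D = (-0.501, -23.7). Then cos ∠VDN = DV·DN / (|DV||DN|), giving 37.2°.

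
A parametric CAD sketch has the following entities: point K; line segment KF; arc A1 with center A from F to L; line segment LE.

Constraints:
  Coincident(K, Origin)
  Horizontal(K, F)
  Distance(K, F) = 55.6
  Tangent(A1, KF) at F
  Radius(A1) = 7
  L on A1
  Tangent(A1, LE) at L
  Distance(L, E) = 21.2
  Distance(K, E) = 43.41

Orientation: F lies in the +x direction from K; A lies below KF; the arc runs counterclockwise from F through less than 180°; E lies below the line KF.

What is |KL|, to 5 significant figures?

49.857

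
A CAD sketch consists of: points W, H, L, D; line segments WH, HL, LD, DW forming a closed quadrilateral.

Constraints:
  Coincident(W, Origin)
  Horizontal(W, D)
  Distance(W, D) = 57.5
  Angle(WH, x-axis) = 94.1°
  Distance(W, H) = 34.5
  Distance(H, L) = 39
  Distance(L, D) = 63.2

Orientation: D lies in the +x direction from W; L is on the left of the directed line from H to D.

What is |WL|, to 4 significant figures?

63.92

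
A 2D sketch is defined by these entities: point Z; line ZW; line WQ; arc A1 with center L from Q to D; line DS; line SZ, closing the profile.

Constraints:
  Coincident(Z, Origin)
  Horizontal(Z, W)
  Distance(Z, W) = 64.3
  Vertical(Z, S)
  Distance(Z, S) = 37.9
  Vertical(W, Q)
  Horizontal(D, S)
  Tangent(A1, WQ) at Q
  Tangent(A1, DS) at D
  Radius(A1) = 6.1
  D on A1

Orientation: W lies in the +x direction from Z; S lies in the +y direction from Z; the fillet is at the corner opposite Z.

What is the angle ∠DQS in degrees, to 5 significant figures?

39.581°

The virtual corner opposite Z is at (64.300, 37.900). A1 meets WQ tangentially, so LQ is at right angles to WQ and A1 meets DS tangentially, so LD is at right angles to DS, with radius 6.1, so the center L sits 6.1 in from both sides at L = (58.200, 31.800). That places the tangent points at Q = (64.300, 31.800) on WQ and D = (58.200, 37.900) on DS. Then cos ∠DQS = QD·QS / (|QD||QS|), giving 39.581°.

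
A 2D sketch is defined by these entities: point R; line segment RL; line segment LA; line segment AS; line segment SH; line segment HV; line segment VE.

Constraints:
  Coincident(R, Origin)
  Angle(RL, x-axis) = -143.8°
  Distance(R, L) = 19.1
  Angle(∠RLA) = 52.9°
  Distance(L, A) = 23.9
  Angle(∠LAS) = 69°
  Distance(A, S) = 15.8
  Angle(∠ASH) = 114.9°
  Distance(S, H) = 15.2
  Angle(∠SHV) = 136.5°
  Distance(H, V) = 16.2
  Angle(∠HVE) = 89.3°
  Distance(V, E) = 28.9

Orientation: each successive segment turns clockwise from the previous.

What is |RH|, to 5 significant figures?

8.4662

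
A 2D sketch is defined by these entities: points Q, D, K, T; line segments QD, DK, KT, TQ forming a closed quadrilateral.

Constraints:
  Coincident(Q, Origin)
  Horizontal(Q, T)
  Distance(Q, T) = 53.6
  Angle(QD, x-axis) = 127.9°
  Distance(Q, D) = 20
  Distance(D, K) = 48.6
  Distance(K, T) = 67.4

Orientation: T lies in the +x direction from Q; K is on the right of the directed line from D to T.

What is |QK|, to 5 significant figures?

32.816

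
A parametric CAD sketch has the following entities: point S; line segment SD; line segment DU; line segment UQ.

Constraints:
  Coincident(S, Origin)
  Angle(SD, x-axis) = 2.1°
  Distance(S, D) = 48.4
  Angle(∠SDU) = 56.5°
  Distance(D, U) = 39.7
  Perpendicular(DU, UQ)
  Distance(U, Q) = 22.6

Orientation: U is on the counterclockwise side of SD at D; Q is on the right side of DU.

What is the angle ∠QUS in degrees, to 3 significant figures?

162°

∠SDU = 56.5°, so DU runs at 2.1° + (180° − 56.5°) = 126° from the x-axis; with |DU| = 39.7, U = D + 39.7·(cos 126°, sin 126°) = (25.3, 34.1). DU is perpendicular to UQ; with |UQ| = 22.6 on the right of DU, Q = U + 22.6·(0.813, 0.582) = (43.6, 47.2). Then cos ∠QUS = UQ·US / (|UQ||US|), giving 162°.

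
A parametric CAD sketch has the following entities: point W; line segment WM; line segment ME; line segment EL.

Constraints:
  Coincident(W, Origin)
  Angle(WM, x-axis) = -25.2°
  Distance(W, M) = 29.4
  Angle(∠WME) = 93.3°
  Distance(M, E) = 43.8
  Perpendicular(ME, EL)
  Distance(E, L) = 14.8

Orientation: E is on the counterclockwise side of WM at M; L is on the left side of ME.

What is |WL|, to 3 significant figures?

47.8

W is at the origin; WM runs at -25.2° with length 29.4, so M = 29.4·(cos -25.2°, sin -25.2°) = (26.6, -12.5). ∠WME = 93.3°, so ME runs at -25.2° + (180° − 93.3°) = 61.5° from the x-axis; with |ME| = 43.8, E = M + 43.8·(cos 61.5°, sin 61.5°) = (47.5, 26.0). ME is perpendicular to EL; with |EL| = 14.8 on the left of ME, L = E + 14.8·(-0.879, 0.477) = (34.5, 33.0). Then |WL| = |L − W| = 47.8.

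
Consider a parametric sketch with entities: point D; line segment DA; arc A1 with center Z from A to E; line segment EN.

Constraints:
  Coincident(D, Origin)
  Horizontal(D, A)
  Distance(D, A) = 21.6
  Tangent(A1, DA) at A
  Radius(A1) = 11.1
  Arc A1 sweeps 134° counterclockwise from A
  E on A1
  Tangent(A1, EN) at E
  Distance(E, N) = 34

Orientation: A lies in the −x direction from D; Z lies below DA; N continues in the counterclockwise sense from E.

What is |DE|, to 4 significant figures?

35.06

D is at the origin; D and A share the same y with |DA| = 21.6 and A on the −x side, so A = (-21.60, 0.000). A1 meets DA tangentially, so ZA is at right angles to DA, so Z = A + (0, -11.1) = (-21.60, -11.10). On A1, A sits at bearing 90° from Z; a 134° counterclockwise sweep puts E at bearing 224°, so E = Z + 11.1·(cos 224°, sin 224°) = (-29.58, -18.81). Then |DE| = |E − D| = 35.06.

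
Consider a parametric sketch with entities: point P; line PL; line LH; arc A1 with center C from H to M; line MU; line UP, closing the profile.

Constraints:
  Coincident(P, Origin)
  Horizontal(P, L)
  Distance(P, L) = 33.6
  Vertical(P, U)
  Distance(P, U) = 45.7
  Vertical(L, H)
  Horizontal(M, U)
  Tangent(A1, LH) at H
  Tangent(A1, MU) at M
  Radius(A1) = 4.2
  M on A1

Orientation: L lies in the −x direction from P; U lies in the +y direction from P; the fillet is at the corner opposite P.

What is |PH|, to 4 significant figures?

53.40

P is at the origin; PL is horizontal with |PL| = 33.6 and L on the −x side, so L = (-33.60, 0.000). P and U share the same x with |PU| = 45.7 and U on the +y side, so U = (0.000, 45.70). The virtual corner opposite P is at (-33.60, 45.70). Since A1 is tangent to LH there, CH ⟂ LH and A1 meets MU tangentially, so CM is at right angles to MU, with radius 4.2, so the center C sits 4.2 in from both sides at C = (-29.40, 41.50). That places the tangent points at H = (-33.60, 41.50) on LH and M = (-29.40, 45.70) on MU. Then |PH| = |H − P| = 53.40.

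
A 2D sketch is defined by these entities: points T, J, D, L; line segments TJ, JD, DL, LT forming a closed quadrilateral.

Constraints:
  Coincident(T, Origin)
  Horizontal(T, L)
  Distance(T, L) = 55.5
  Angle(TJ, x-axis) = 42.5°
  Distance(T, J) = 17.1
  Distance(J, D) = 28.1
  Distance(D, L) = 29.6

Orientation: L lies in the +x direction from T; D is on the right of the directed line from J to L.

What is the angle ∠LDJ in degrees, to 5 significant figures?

100.65°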